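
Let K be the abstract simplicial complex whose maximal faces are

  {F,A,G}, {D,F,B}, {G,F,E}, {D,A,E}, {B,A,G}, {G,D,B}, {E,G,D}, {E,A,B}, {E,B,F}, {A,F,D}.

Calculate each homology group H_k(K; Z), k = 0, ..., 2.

We work with the vertex ordering A < B < D < E < F < G. The simplices of K, each written with vertices in increasing order, are:

  0-simplices (6): A, B, D, E, F, G
  1-simplices (15): AB, AD, AE, AF, AG, BD, BE, BF, BG, DE, DF, DG, EF, EG, FG
  2-simplices (10): ABE, ABG, ADE, ADF, AFG, BDF, BDG, BEF, DEG, EFG

so the chain groups are C_0 ≅ Z^6, C_1 ≅ Z^15, C_2 ≅ Z^10.

∂_1: C_1 → C_0 is given by ∂[p,q] = [q] − [p].
The resulting 6×15 matrix has rank 5, and its Smith normal form has invariant factors (1,1,1,1,1).

∂_2: C_2 → C_1 sends each 2-simplex [p,q,r] to [q,r] − [p,r] + [p,q]. For instance
  ∂EFG = FG − EG + EF,
  ∂ABE = BE − AE + AB.
The 15×10 boundary matrix has rank 10 and Smith normal form diag(1,1,1,1,1,1,1,1,1,2).

Reading off H_k = ker ∂_k / im ∂_{k+1}:

  H_0: rank C_0 − rank ∂_1 = 6 − 5 = 1, and the invariant factors of ∂_1 are all 1, so H_0 = Z.
  H_1: rank ker ∂_1 − rank ∂_2 = (15 − 5) − 10 = 0, and ∂_2 has invariant factor 2 > 1, so H_1 = Z/2.
  H_2: rank ker ∂_2 − rank ∂_3 = (10 − 10) − 0 = 0, and there is no ∂_3, so H_2 = 0.

H_0 = Z,  H_1 = Z/2,  H_2 = 0.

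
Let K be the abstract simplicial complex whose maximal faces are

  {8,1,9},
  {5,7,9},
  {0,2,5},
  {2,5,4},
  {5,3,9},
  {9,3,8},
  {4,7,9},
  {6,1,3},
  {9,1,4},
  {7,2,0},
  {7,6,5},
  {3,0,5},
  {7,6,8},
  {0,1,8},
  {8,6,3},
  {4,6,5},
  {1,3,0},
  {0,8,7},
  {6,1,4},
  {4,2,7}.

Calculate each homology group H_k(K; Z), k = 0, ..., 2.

Take the total order 0 < 1 < 2 < 3 < 4 < 5 < 6 < 7 < 8 < 9 on the vertex set. Then K (dimension 2) consists of the simplices:

  0-simplices (10): [0], [1], [2], [3], [4], [5], [6], [7], [8], [9]
  1-simplices (30): (30 of them)
  2-simplices (20): (20 of them)

so the chain groups are C_0 ≅ Z^10, C_1 ≅ Z^30, C_2 ≅ Z^20.

The boundary map ∂_1: C_1 → C_0 maps an edge to its endpoints' difference, ∂[p,q] = q − p. For instance
  ∂[3,6] = [6] − [3].
As a 10×30 matrix over Z this has rank 9, with invariant factors (1,1,1,1,1,1,1,1,1).

The boundary map ∂_2: C_2 → C_1 maps a triangle to the signed sum of its edges. For instance
  ∂[1,8,9] = [8,9] − [1,9] + [1,8],
  ∂[3,5,9] = [5,9] − [3,9] + [3,5].
The 30×20 boundary matrix has rank 20 and Smith normal form diag(1,1,1,1,1,1,1,1,1,1,1,1,1,1,1,1,1,1,1,2).

From H_k ≅ ker(∂_k) / im(∂_{k+1}) we obtain:

  H_0: rank C_0 − rank ∂_1 = 10 − 9 = 1, and the invariant factors of ∂_1 are all 1, so H_0 ≅ Z.
  H_1: rank ker ∂_1 − rank ∂_2 = (30 − 9) − 20 = 1, and ∂_2 has invariant factor 2 > 1, so H_1 ≅ Z ⊕ Z/2.
  H_2: rank ker ∂_2 − rank ∂_3 = (20 − 20) − 0 = 0, and there is no ∂_3, so H_2 ≅ 0.

As a check, the Euler characteristic is 10 − 30 + 20 = 0, which agrees with 1 − 1 + 0 = 0.

H_0 = Z,  H_1 = Z ⊕ Z/2,  H_2 = 0.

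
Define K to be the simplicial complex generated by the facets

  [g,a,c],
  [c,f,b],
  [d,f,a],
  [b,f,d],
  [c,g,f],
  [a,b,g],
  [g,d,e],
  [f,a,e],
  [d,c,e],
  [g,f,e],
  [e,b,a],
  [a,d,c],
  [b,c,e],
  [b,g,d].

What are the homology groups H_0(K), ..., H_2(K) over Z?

We work with the vertex ordering a < b < c < d < e < f < g. The simplices of K, each written with vertices in increasing order, are:

  0-simplices (7): a, b, c, d, e, f, g
  1-simplices (21): ab, ac, ad, ae, af, ag, bc, bd, be, bf, bg, cd, ce, cf, cg, de, df, dg, ef, eg, fg
  2-simplices (14): abe, abg, acd, acg, adf, aef, bce, bcf, bdf, bdg, cde, cfg, deg, efg

Hence C_0 ≅ Z^7, C_1 ≅ Z^21, C_2 ≅ Z^14.

The boundary map ∂_1: C_1 → C_0 sends each edge [p,q] (with p < q) to q − p. For instance
  ∂ag = g − a.
As a 7×21 matrix over Z this has rank 6, with invariant factors (1,1,1,1,1,1).

Boundary ∂_2: C_2 → C_1 maps a triangle to the signed sum of its edges. For instance
  ∂aef = ef − af + ae,
  ∂bdg = dg − bg + bd.
The resulting 21×14 matrix has rank 13, and its Smith normal form has invariant factors (1,1,1,1,1,1,1,1,1,1,1,1,1).

Now H_k = ker ∂_k / im ∂_{k+1}, so:

  H_0: rank C_0 − rank ∂_1 = 7 − 6 = 1, and the invariant factors of ∂_1 are all 1, so H_0 ≅ Z.
  H_1: rank ker ∂_1 − rank ∂_2 = (21 − 6) − 13 = 2, and the invariant factors of ∂_2 are all 1, so H_1 ≅ Z^2.
  H_2: rank ker ∂_2 − rank ∂_3 = (14 − 13) − 0 = 1, and there is no ∂_3, so H_2 ≅ Z.

(K is a triangulation of the torus T^2.)

H_0 ≅ Z,  H_1 ≅ Z^2,  H_2 ≅ Z.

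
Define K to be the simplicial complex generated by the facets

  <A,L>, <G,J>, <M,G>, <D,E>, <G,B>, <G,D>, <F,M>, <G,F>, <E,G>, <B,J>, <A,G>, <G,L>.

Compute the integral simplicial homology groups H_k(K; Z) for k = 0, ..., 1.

Take the total order A < B < D < E < F < G < J < L < M on the vertex set. Then K (dimension 1) consists of the simplices:

  0-simplices (9): A, B, D, E, F, G, J, L, M
  1-simplices (12): AG, AL, BG, BJ, DE, DG, EG, FG, FM, GJ, GL, GM

giving chain groups C_0 ≅ Z^9, C_1 ≅ Z^12.

∂_1: C_1 → C_0 sends each edge [p,q] (with p < q) to q − p.
As a 9×12 matrix over Z this has rank 8, with invariant factors (1,1,1,1,1,1,1,1).

Now H_k = ker ∂_k / im ∂_{k+1}, so:

  H_0: rank C_0 − rank ∂_1 = 9 − 8 = 1, and the invariant factors of ∂_1 are all 1, so H_0 ≅ Z.
  H_1: rank ker ∂_1 − rank ∂_2 = (12 − 8) − 0 = 4, and there is no ∂_2, so H_1 ≅ Z^4.

As a check, the Euler characteristic is 9 − 12 = -3, which agrees with 1 − 4 = -3.
(K is a triangulation of a wedge of 4 circles.)

H_0 ≅ Z,  H_1 ≅ Z^4.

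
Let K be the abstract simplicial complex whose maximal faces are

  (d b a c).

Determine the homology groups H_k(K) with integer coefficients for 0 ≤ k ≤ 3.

H_0 = Z,  H_1 = 0,  H_2 = 0,  H_3 = 0.

We work with the vertex ordering a < b < c < d. The simplices of K, each written with vertices in increasing order, are:

  0-simplices (4): a, b, c, d
  1-simplices (6): ab, ac, ad, bc, bd, cd
  2-simplices (4): abc, abd, acd, bcd
  3-simplices (1): abcd

Hence C_0 ≅ Z^4, C_1 ≅ Z^6, C_2 ≅ Z^4, C_3 ≅ Z^1.

∂_1: C_1 → C_0 is given by ∂[p,q] = [q] − [p].
This gives a 4×6 integer matrix of rank 3; reducing to Smith normal form yields diagonal entries (1,1,1).

The boundary map ∂_2: C_2 → C_1 sends each 2-simplex [p,q,r] to [q,r] − [p,r] + [p,q]. For instance
  ∂acd = cd − ad + ac,
  ∂bcd = cd − bd + bc.
This gives a 6×4 integer matrix of rank 3; reducing to Smith normal form yields diagonal entries (1,1,1).

∂_3: C_3 → C_2 sends each 3-simplex σ to the alternating sum Σ_i (−1)^i (σ with its i-th vertex removed). For instance
  ∂abcd = bcd − acd + abd − abc.
The resulting 4×1 matrix has rank 1, and its Smith normal form has invariant factors (1).

From H_k ≅ ker(∂_k) / im(∂_{k+1}) we obtain:

  H_0: rank C_0 − rank ∂_1 = 4 − 3 = 1, and the invariant factors of ∂_1 are all 1, so H_0 = Z.
  H_1: rank ker ∂_1 − rank ∂_2 = (6 − 3) − 3 = 0, and the invariant factors of ∂_2 are all 1, so H_1 = 0.
  H_2: rank ker ∂_2 − rank ∂_3 = (4 − 3) − 1 = 0, and the invariant factors of ∂_3 are all 1, so H_2 = 0.
  H_3: rank ker ∂_3 − rank ∂_4 = (1 − 1) − 0 = 0, and there is no ∂_4, so H_3 = 0.

As a check, the Euler characteristic is 4 − 6 + 4 − 1 = 1, which agrees with 1 − 0 + 0 − 0 = 1.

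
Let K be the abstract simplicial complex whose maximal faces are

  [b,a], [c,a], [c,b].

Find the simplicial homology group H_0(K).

H_0 = Z.

Fix the vertex order a < b < c and write every simplex with vertices in increasing order. Then dim K = 1 and the simplices of K are:

  0-simplices (3): a, b, c
  1-simplices (3): ab, ac, bc

giving chain groups C_0 ≅ Z^3, C_1 ≅ Z^3.

Boundary ∂_1: C_1 → C_0 is given by ∂[p,q] = [q] − [p]. For instance
  ∂ab = b − a.
The 3×3 boundary matrix has rank 2 and Smith normal form diag(1,1).

Computing H_k = (kernel of ∂_k) / (image of ∂_{k+1}):

  H_0: rank C_0 − rank ∂_1 = 3 − 2 = 1, and the invariant factors of ∂_1 are all 1, so H_0 = Z.

(K is a triangulation of the circle S^1.)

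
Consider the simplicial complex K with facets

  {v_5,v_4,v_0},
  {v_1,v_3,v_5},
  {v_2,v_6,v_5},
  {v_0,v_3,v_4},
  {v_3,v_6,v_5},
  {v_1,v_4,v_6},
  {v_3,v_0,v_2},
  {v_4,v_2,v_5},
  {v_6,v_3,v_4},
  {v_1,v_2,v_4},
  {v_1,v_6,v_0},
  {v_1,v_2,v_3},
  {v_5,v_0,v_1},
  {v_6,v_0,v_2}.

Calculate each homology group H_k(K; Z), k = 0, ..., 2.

H_0 ≅ Z,  H_1 ≅ Z^2,  H_2 ≅ Z.

Take the total order v_0 < v_1 < v_2 < v_3 < v_4 < v_5 < v_6 on the vertex set. Then K (dimension 2) consists of the simplices:

  0-simplices (7): [v_0], [v_1], [v_2], [v_3], [v_4], [v_5], [v_6]
  1-simplices (21): (21 of them)
  2-simplices (14): (14 of them)

so the chain groups are C_0 ≅ Z^7, C_1 ≅ Z^21, C_2 ≅ Z^14.

∂_1: C_1 → C_0 sends each edge [p,q] (with p < q) to q − p.
The resulting 7×21 matrix has rank 6, and its Smith normal form has invariant factors (1,1,1,1,1,1).

∂_2: C_2 → C_1 sends each 2-simplex [p,q,r] to [q,r] − [p,r] + [p,q]. For instance
  ∂[v_0,v_1,v_6] = [v_1,v_6] − [v_0,v_6] + [v_0,v_1],
  ∂[v_1,v_3,v_5] = [v_3,v_5] − [v_1,v_5] + [v_1,v_3].
The resulting 21×14 matrix has rank 13, and its Smith normal form has invariant factors (1,1,1,1,1,1,1,1,1,1,1,1,1).

Now H_k = ker ∂_k / im ∂_{k+1}, so:

  H_0: rank C_0 − rank ∂_1 = 7 − 6 = 1, and the invariant factors of ∂_1 are all 1, so H_0 = Z.
  H_1: rank ker ∂_1 − rank ∂_2 = (21 − 6) − 13 = 2, and the invariant factors of ∂_2 are all 1, so H_1 = Z^2.
  H_2: rank ker ∂_2 − rank ∂_3 = (14 − 13) − 0 = 1, and there is no ∂_3, so H_2 = Z.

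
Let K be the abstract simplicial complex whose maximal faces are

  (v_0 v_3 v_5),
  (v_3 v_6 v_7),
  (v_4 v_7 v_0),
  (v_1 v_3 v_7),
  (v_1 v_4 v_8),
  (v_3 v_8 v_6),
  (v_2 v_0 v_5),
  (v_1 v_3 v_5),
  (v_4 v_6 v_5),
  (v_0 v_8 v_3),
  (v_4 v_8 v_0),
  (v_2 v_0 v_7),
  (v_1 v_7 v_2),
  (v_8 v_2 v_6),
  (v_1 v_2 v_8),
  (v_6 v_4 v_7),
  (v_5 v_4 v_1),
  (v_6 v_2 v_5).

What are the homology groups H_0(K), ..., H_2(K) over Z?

H_0 ≅ Z,  H_1 ≅ Z^2,  H_2 ≅ Z.

Fix the vertex order v_0 < v_1 < v_2 < v_3 < v_4 < v_5 < v_6 < v_7 < v_8 and write every simplex with vertices in increasing order. Then dim K = 2 and the simplices of K are:

  0-simplices (9): [v_0], [v_1], [v_2], [v_3], [v_4], [v_5], [v_6], [v_7], [v_8]
  1-simplices (27): (27 of them)
  2-simplices (18): (18 of them)

giving chain groups C_0 ≅ Z^9, C_1 ≅ Z^27, C_2 ≅ Z^18.

Boundary ∂_1: C_1 → C_0 sends each edge [p,q] (with p < q) to q − p. For instance
  ∂[v_6,v_7] = [v_7] − [v_6].
This gives a 9×27 integer matrix of rank 8; reducing to Smith normal form yields diagonal entries (1,1,1,1,1,1,1,1).

The boundary map ∂_2: C_2 → C_1 maps a triangle to the signed sum of its edges. For instance
  ∂[v_0,v_3,v_5] = [v_3,v_5] − [v_0,v_5] + [v_0,v_3],
  ∂[v_1,v_4,v_8] = [v_4,v_8] − [v_1,v_8] + [v_1,v_4].
The resulting 27×18 matrix has rank 17, and its Smith normal form has invariant factors (1,1,1,1,1,1,1,1,1,1,1,1,1,1,1,1,1).

Reading off H_k = ker ∂_k / im ∂_{k+1}:

  H_0: rank C_0 − rank ∂_1 = 9 − 8 = 1, and the invariant factors of ∂_1 are all 1, so H_0 = Z.
  H_1: rank ker ∂_1 − rank ∂_2 = (27 − 8) − 17 = 2, and the invariant factors of ∂_2 are all 1, so H_1 = Z^2.
  H_2: rank ker ∂_2 − rank ∂_3 = (18 − 17) − 0 = 1, and there is no ∂_3, so H_2 = Z.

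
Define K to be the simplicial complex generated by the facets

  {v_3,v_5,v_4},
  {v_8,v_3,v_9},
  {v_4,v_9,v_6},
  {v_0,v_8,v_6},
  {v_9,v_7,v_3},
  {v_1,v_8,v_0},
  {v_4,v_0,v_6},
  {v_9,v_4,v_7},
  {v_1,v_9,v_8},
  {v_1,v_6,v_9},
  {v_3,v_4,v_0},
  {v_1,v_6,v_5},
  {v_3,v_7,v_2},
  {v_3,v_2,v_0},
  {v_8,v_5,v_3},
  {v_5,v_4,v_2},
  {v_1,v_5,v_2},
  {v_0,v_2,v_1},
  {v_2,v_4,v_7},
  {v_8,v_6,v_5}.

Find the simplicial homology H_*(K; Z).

Fix the vertex order v_0 < v_1 < v_2 < v_3 < v_4 < v_5 < v_6 < v_7 < v_8 < v_9 and write every simplex with vertices in increasing order. Then dim K = 2 and the simplices of K are:

  0-simplices (10): [v_0], [v_1], [v_2], [v_3], [v_4], [v_5], [v_6], [v_7], [v_8], [v_9]
  1-simplices (30): (30 of them)
  2-simplices (20): (20 of them)

so the chain groups are C_0 ≅ Z^10, C_1 ≅ Z^30, C_2 ≅ Z^20.

The boundary map ∂_1: C_1 → C_0 sends each edge [p,q] (with p < q) to q − p. For instance
  ∂[v_1,v_8] = [v_8] − [v_1].
As a 10×30 matrix over Z this has rank 9, with invariant factors (1,1,1,1,1,1,1,1,1).

Boundary ∂_2: C_2 → C_1 maps a triangle to the signed sum of its edges. For instance
  ∂[v_3,v_8,v_9] = [v_8,v_9] − [v_3,v_9] + [v_3,v_8],
  ∂[v_1,v_8,v_9] = [v_8,v_9] − [v_1,v_9] + [v_1,v_8].
The resulting 30×20 matrix has rank 20, and its Smith normal form has invariant factors (1,1,1,1,1,1,1,1,1,1,1,1,1,1,1,1,1,1,1,2).

Computing H_k = (kernel of ∂_k) / (image of ∂_{k+1}):

  H_0: rank C_0 − rank ∂_1 = 10 − 9 = 1, and the invariant factors of ∂_1 are all 1, so H_0 = Z.
  H_1: rank ker ∂_1 − rank ∂_2 = (30 − 9) − 20 = 1, and ∂_2 has invariant factor 2 > 1, so H_1 = Z × Z/2.
  H_2: rank ker ∂_2 − rank ∂_3 = (20 − 20) − 0 = 0, and there is no ∂_3, so H_2 = 0.

H_0 ≅ Z,  H_1 ≅ Z × Z/2,  H_2 = 0.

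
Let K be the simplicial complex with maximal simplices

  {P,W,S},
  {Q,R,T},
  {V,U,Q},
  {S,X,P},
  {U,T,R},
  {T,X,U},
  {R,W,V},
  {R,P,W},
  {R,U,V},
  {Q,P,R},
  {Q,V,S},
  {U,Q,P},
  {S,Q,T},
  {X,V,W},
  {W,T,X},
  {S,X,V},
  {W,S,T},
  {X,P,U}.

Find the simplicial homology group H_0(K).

Take the total order P < Q < R < S < T < U < V < W < X on the vertex set. Then K (dimension 2) consists of the simplices:

  0-simplices (9): P, Q, R, S, T, U, V, W, X
  1-simplices (27): PQ, PR, PS, PU, PW, PX, QR, QS, QT, QU, QV, RT, RU, RV, RW, ST, SV, SW, SX, TU, TW, TX, UV, UX, VW, VX, WX
  2-simplices (18): PQR, PQU, PRW, PSW, PSX, PUX, QRT, QST, QSV, QUV, RTU, RUV, RVW, STW, SVX, TUX, TWX, VWX

Hence C_0 ≅ Z^9, C_1 ≅ Z^27, C_2 ≅ Z^18.

Boundary ∂_1: C_1 → C_0 sends each edge [p,q] (with p < q) to q − p.
The resulting 9×27 matrix has rank 8, and its Smith normal form has invariant factors (1,1,1,1,1,1,1,1).

Boundary ∂_2: C_2 → C_1 acts by ∂[p,q,r] = [q,r] − [p,r] + [p,q]. For instance
  ∂QRT = RT − QT + QR,
  ∂QST = ST − QT + QS.
This gives a 27×18 integer matrix of rank 18; reducing to Smith normal form yields diagonal entries (1,1,1,1,1,1,1,1,1,1,1,1,1,1,1,1,1,2).

Now H_k = ker ∂_k / im ∂_{k+1}, so:

  H_0: rank C_0 − rank ∂_1 = 9 − 8 = 1, and the invariant factors of ∂_1 are all 1, so H_0 = Z.

H_0 = Z.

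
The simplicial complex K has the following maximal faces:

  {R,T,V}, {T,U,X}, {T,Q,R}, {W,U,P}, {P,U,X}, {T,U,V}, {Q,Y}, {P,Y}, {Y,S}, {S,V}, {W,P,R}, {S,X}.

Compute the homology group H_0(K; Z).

H_0 = Z.

Take the total order P < Q < R < S < T < U < V < W < X < Y on the vertex set. Then K (dimension 2) consists of the simplices:

  0-simplices (10): P, Q, R, S, T, U, V, W, X, Y
  1-simplices (20): PR, PU, PW, PX, PY, QR, QT, QY, RT, RV, RW, SV, SX, SY, TU, TV, TX, UV, UW, UX
  2-simplices (7): PRW, PUW, PUX, QRT, RTV, TUV, TUX

giving chain groups C_0 ≅ Z^10, C_1 ≅ Z^20, C_2 ≅ Z^7.

Boundary ∂_1: C_1 → C_0 is given by ∂[p,q] = [q] − [p].
As a 10×20 matrix over Z this has rank 9, with invariant factors (1,1,1,1,1,1,1,1,1).

∂_2: C_2 → C_1 sends each 2-simplex [p,q,r] to [q,r] − [p,r] + [p,q]. For instance
  ∂PUX = UX − PX + PU,
  ∂RTV = TV − RV + RT.
This gives a 20×7 integer matrix of rank 7; reducing to Smith normal form yields diagonal entries (1,1,1,1,1,1,1).

Now H_k = ker ∂_k / im ∂_{k+1}, so:

  H_0: rank C_0 − rank ∂_1 = 10 − 9 = 1, and the invariant factors of ∂_1 are all 1, so H_0 ≅ Z.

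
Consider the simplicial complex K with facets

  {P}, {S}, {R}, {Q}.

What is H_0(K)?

H_0 ≅ Z^4.

Order the vertices as P < Q < R < S. Listing each simplex with vertices in this order, K has dimension 0 with simplices:

  0-simplices (4): P, Q, R, S

Hence C_0 ≅ Z^4.

Now H_k = ker ∂_k / im ∂_{k+1}, so:

  H_0: rank C_0 − rank ∂_1 = 4 − 0 = 4, and there is no ∂_1, so H_0 = Z^4.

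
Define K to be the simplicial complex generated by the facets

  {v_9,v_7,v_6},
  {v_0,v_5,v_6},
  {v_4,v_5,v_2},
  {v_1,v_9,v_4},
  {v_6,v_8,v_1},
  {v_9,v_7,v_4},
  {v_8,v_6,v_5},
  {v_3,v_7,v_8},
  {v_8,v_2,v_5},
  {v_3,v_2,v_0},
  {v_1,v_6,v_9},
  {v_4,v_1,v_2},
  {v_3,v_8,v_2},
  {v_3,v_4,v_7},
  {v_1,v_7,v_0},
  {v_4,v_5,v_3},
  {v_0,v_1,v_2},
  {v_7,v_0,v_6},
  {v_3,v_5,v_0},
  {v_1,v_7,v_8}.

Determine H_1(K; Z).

H_1 = Z × Z/2.

Order the vertices as v_0 < v_1 < v_2 < v_3 < v_4 < v_5 < v_6 < v_7 < v_8 < v_9. Listing each simplex with vertices in this order, K has dimension 2 with simplices:

  0-simplices (10): [v_0], [v_1], [v_2], [v_3], [v_4], [v_5], [v_6], [v_7], [v_8], [v_9]
  1-simplices (30): (30 of them)
  2-simplices (20): (20 of them)

giving chain groups C_0 ≅ Z^10, C_1 ≅ Z^30, C_2 ≅ Z^20.

∂_1: C_1 → C_0 maps an edge to its endpoints' difference, ∂[p,q] = q − p. For instance
  ∂[v_3,v_5] = [v_5] − [v_3].
This gives a 10×30 integer matrix of rank 9; reducing to Smith normal form yields diagonal entries (1,1,1,1,1,1,1,1,1).

Boundary ∂_2: C_2 → C_1 acts by ∂[p,q,r] = [q,r] − [p,r] + [p,q]. For instance
  ∂[v_1,v_2,v_4] = [v_2,v_4] − [v_1,v_4] + [v_1,v_2],
  ∂[v_3,v_7,v_8] = [v_7,v_8] − [v_3,v_8] + [v_3,v_7].
This gives a 30×20 integer matrix of rank 20; reducing to Smith normal form yields diagonal entries (1,1,1,1,1,1,1,1,1,1,1,1,1,1,1,1,1,1,1,2).

Now H_k = ker ∂_k / im ∂_{k+1}, so:

  H_1: rank ker ∂_1 − rank ∂_2 = (30 − 9) − 20 = 1, and ∂_2 has invariant factor 2 > 1, so H_1 = Z × Z/2.

(K is a triangulation of the Klein bottle.)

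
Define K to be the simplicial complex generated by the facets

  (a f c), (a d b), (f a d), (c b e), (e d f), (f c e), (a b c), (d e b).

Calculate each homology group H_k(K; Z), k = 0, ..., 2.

H_0 = Z,  H_1 = 0,  H_2 = Z.

Take the total order a < b < c < d < e < f on the vertex set. Then K (dimension 2) consists of the simplices:

  0-simplices (6): a, b, c, d, e, f
  1-simplices (12): ab, ac, ad, af, bc, bd, be, ce, cf, de, df, ef
  2-simplices (8): abc, abd, acf, adf, bce, bde, cef, def

so the chain groups are C_0 ≅ Z^6, C_1 ≅ Z^12, C_2 ≅ Z^8.

The boundary map ∂_1: C_1 → C_0 maps an edge to its endpoints' difference, ∂[p,q] = q − p. For instance
  ∂ef = f − e.
The 6×12 boundary matrix has rank 5 and Smith normal form diag(1,1,1,1,1).

∂_2: C_2 → C_1 sends each 2-simplex [p,q,r] to [q,r] − [p,r] + [p,q]. For instance
  ∂abd = bd − ad + ab,
  ∂bde = de − be + bd.
The resulting 12×8 matrix has rank 7, and its Smith normal form has invariant factors (1,1,1,1,1,1,1).

Reading off H_k = ker ∂_k / im ∂_{k+1}:

  H_0: rank C_0 − rank ∂_1 = 6 − 5 = 1, and the invariant factors of ∂_1 are all 1, so H_0 ≅ Z.
  H_1: rank ker ∂_1 − rank ∂_2 = (12 − 5) − 7 = 0, and the invariant factors of ∂_2 are all 1, so H_1 ≅ 0.
  H_2: rank ker ∂_2 − rank ∂_3 = (8 − 7) − 0 = 1, and there is no ∂_3, so H_2 ≅ Z.

As a check, the Euler characteristic is 6 − 12 + 8 = 2, which agrees with 1 − 0 + 1 = 2.
(K is a triangulation of the 2-sphere S^2.)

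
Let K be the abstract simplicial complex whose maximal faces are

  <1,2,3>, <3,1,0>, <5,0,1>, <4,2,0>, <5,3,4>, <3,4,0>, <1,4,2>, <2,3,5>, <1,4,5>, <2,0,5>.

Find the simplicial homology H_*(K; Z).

Order the vertices as 0 < 1 < 2 < 3 < 4 < 5. Listing each simplex with vertices in this order, K has dimension 2 with simplices:

  0-simplices (6): [0], [1], [2], [3], [4], [5]
  1-simplices (15): [0,1], [0,2], [0,3], [0,4], [0,5], [1,2], [1,3], [1,4], [1,5], [2,3], [2,4], [2,5], [3,4], [3,5], [4,5]
  2-simplices (10): [0,1,3], [0,1,5], [0,2,4], [0,2,5], [0,3,4], [1,2,3], [1,2,4], [1,4,5], [2,3,5], [3,4,5]

Hence C_0 ≅ Z^6, C_1 ≅ Z^15, C_2 ≅ Z^10.

Boundary ∂_1: C_1 → C_0 is given by ∂[p,q] = [q] − [p].
The resulting 6×15 matrix has rank 5, and its Smith normal form has invariant factors (1,1,1,1,1).

Boundary ∂_2: C_2 → C_1 sends each 2-simplex [p,q,r] to [q,r] − [p,r] + [p,q]. For instance
  ∂[0,2,4] = [2,4] − [0,4] + [0,2],
  ∂[0,1,5] = [1,5] − [0,5] + [0,1].
The resulting 15×10 matrix has rank 10, and its Smith normal form has invariant factors (1,1,1,1,1,1,1,1,1,2).

Computing H_k = (kernel of ∂_k) / (image of ∂_{k+1}):

  H_0: rank C_0 − rank ∂_1 = 6 − 5 = 1, and the invariant factors of ∂_1 are all 1, so H_0 ≅ Z.
  H_1: rank ker ∂_1 − rank ∂_2 = (15 − 5) − 10 = 0, and ∂_2 has invariant factor 2 > 1, so H_1 ≅ Z/2Z.
  H_2: rank ker ∂_2 − rank ∂_3 = (10 − 10) − 0 = 0, and there is no ∂_3, so H_2 ≅ 0.

As a check, the Euler characteristic is 6 − 15 + 10 = 1, which agrees with 1 − 0 + 0 = 1.

H_0 ≅ Z,  H_1 ≅ Z/2Z,  H_2 = 0.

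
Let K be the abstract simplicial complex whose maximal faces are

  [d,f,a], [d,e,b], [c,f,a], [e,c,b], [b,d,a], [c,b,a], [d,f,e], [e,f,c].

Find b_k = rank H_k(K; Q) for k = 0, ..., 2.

b_0 = 1, b_1 = 0, b_2 = 1.

Fix the vertex order a < b < c < d < e < f and write every simplex with vertices in increasing order. Then dim K = 2 and the simplices of K are:

  0-simplices (6): a, b, c, d, e, f
  1-simplices (12): ab, ac, ad, af, bc, bd, be, ce, cf, de, df, ef
  2-simplices (8): abc, abd, acf, adf, bce, bde, cef, def

so the chain groups are C_0 ≅ Z^6, C_1 ≅ Z^12, C_2 ≅ Z^8.

The boundary map ∂_1: C_1 → C_0 sends each edge [p,q] (with p < q) to q − p.
The 6×12 boundary matrix has rank 5 and Smith normal form diag(1,1,1,1,1).

The boundary map ∂_2: C_2 → C_1 sends each 2-simplex [p,q,r] to [q,r] − [p,r] + [p,q]. For instance
  ∂acf = cf − af + ac,
  ∂bce = ce − be + bc.
This gives a 12×8 integer matrix of rank 7; reducing to Smith normal form yields diagonal entries (1,1,1,1,1,1,1).

Computing H_k = (kernel of ∂_k) / (image of ∂_{k+1}):

  H_0: rank C_0 − rank ∂_1 = 6 − 5 = 1, and the invariant factors of ∂_1 are all 1, so H_0 ≅ Z.
  H_1: rank ker ∂_1 − rank ∂_2 = (12 − 5) − 7 = 0, and the invariant factors of ∂_2 are all 1, so H_1 ≅ 0.
  H_2: rank ker ∂_2 − rank ∂_3 = (8 − 7) − 0 = 1, and there is no ∂_3, so H_2 ≅ Z.

(K is a triangulation of the 2-sphere S^2.)

Hence the Betti numbers are b_0 = 1, b_1 = 0, b_2 = 1.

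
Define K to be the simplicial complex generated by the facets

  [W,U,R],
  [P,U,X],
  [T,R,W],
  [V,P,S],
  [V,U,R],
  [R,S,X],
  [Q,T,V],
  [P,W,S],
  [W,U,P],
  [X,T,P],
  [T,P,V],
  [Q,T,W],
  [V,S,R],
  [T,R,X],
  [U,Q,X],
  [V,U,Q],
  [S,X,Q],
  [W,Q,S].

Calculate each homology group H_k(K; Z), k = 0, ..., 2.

H_0 = Z,  H_1 = Z^2,  H_2 = Z.

Order the vertices as P < Q < R < S < T < U < V < W < X. Listing each simplex with vertices in this order, K has dimension 2 with simplices:

  0-simplices (9): P, Q, R, S, T, U, V, W, X
  1-simplices (27): PS, PT, PU, PV, PW, PX, QS, QT, QU, QV, QW, QX, RS, RT, RU, RV, RW, RX, SV, SW, SX, TV, TW, TX, UV, UW, UX
  2-simplices (18): PSV, PSW, PTV, PTX, PUW, PUX, QSW, QSX, QTV, QTW, QUV, QUX, RSV, RSX, RTW, RTX, RUV, RUW

so the chain groups are C_0 ≅ Z^9, C_1 ≅ Z^27, C_2 ≅ Z^18.

Boundary ∂_1: C_1 → C_0 maps an edge to its endpoints' difference, ∂[p,q] = q − p.
This gives a 9×27 integer matrix of rank 8; reducing to Smith normal form yields diagonal entries (1,1,1,1,1,1,1,1).

The boundary map ∂_2: C_2 → C_1 acts by ∂[p,q,r] = [q,r] − [p,r] + [p,q]. For instance
  ∂QSW = SW − QW + QS,
  ∂RTX = TX − RX + RT.
The resulting 27×18 matrix has rank 17, and its Smith normal form has invariant factors (1,1,1,1,1,1,1,1,1,1,1,1,1,1,1,1,1).

Now H_k = ker ∂_k / im ∂_{k+1}, so:

  H_0: rank C_0 − rank ∂_1 = 9 − 8 = 1, and the invariant factors of ∂_1 are all 1, so H_0 = Z.
  H_1: rank ker ∂_1 − rank ∂_2 = (27 − 8) − 17 = 2, and the invariant factors of ∂_2 are all 1, so H_1 = Z^2.
  H_2: rank ker ∂_2 − rank ∂_3 = (18 − 17) − 0 = 1, and there is no ∂_3, so H_2 = Z.

As a check, the Euler characteristic is 9 − 27 + 18 = 0, which agrees with 1 − 2 + 1 = 0.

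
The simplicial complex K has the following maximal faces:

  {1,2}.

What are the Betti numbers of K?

b_0 = 1, b_1 = 0.

We work with the vertex ordering 1 < 2. The simplices of K, each written with vertices in increasing order, are:

  0-simplices (2): [1], [2]
  1-simplices (1): [1,2]

so the chain groups are C_0 ≅ Z^2, C_1 ≅ Z^1.

The boundary map ∂_1: C_1 → C_0 maps an edge to its endpoints' difference, ∂[p,q] = q − p.
This gives a 2×1 integer matrix of rank 1; reducing to Smith normal form yields diagonal entries (1).

Computing H_k = (kernel of ∂_k) / (image of ∂_{k+1}):

  H_0: rank C_0 − rank ∂_1 = 2 − 1 = 1, and the invariant factors of ∂_1 are all 1, so H_0 = Z.
  H_1: rank ker ∂_1 − rank ∂_2 = (1 − 1) − 0 = 0, and there is no ∂_2, so H_1 = 0.

Hence the Betti numbers are b_0 = 1, b_1 = 0.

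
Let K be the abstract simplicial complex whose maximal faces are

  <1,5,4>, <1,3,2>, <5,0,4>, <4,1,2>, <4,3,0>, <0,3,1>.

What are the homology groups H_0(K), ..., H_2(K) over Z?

Fix the vertex order 0 < 1 < 2 < 3 < 4 < 5 and write every simplex with vertices in increasing order. Then dim K = 2 and the simplices of K are:

  0-simplices (6): [0], [1], [2], [3], [4], [5]
  1-simplices (12): [0,1], [0,3], [0,4], [0,5], [1,2], [1,3], [1,4], [1,5], [2,3], [2,4], [3,4], [4,5]
  2-simplices (6): [0,1,3], [0,3,4], [0,4,5], [1,2,3], [1,2,4], [1,4,5]

Hence C_0 ≅ Z^6, C_1 ≅ Z^12, C_2 ≅ Z^6.

The boundary map ∂_1: C_1 → C_0 sends each edge [p,q] (with p < q) to q − p.
The 6×12 boundary matrix has rank 5 and Smith normal form diag(1,1,1,1,1).

The boundary map ∂_2: C_2 → C_1 maps a triangle to the signed sum of its edges. For instance
  ∂[1,2,4] = [2,4] − [1,4] + [1,2],
  ∂[1,4,5] = [4,5] − [1,5] + [1,4].
As a 12×6 matrix over Z this has rank 6, with invariant factors (1,1,1,1,1,1).

Now H_k = ker ∂_k / im ∂_{k+1}, so:

  H_0: rank C_0 − rank ∂_1 = 6 − 5 = 1, and the invariant factors of ∂_1 are all 1, so H_0 ≅ Z.
  H_1: rank ker ∂_1 − rank ∂_2 = (12 − 5) − 6 = 1, and the invariant factors of ∂_2 are all 1, so H_1 ≅ Z.
  H_2: rank ker ∂_2 − rank ∂_3 = (6 − 6) − 0 = 0, and there is no ∂_3, so H_2 ≅ 0.

As a check, the Euler characteristic is 6 − 12 + 6 = 0, which agrees with 1 − 1 + 0 = 0.

H_0 = Z,  H_1 = Z,  H_2 = 0.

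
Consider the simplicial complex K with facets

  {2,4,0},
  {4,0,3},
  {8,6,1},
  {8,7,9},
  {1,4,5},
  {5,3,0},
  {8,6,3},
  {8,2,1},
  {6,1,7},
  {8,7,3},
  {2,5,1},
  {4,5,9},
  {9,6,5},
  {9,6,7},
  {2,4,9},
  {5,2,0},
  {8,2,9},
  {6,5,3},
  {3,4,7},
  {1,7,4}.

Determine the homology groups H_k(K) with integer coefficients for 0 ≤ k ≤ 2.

Fix the vertex order 0 < 1 < 2 < 3 < 4 < 5 < 6 < 7 < 8 < 9 and write every simplex with vertices in increasing order. Then dim K = 2 and the simplices of K are:

  0-simplices (10): [0], [1], [2], [3], [4], [5], [6], [7], [8], [9]
  1-simplices (30): (30 of them)
  2-simplices (20): (20 of them)

so the chain groups are C_0 ≅ Z^10, C_1 ≅ Z^30, C_2 ≅ Z^20.

∂_1: C_1 → C_0 maps an edge to its endpoints' difference, ∂[p,q] = q − p. For instance
  ∂[3,8] = [8] − [3].
The resulting 10×30 matrix has rank 9, and its Smith normal form has invariant factors (1,1,1,1,1,1,1,1,1).

Boundary ∂_2: C_2 → C_1 acts by ∂[p,q,r] = [q,r] − [p,r] + [p,q]. For instance
  ∂[3,7,8] = [7,8] − [3,8] + [3,7],
  ∂[0,3,5] = [3,5] − [0,5] + [0,3].
This gives a 30×20 integer matrix of rank 20; reducing to Smith normal form yields diagonal entries (1,1,1,1,1,1,1,1,1,1,1,1,1,1,1,1,1,1,1,2).

Computing H_k = (kernel of ∂_k) / (image of ∂_{k+1}):

  H_0: rank C_0 − rank ∂_1 = 10 − 9 = 1, and the invariant factors of ∂_1 are all 1, so H_0 = Z.
  H_1: rank ker ∂_1 − rank ∂_2 = (30 − 9) − 20 = 1, and ∂_2 has invariant factor 2 > 1, so H_1 = Z ⊕ Z_2.
  H_2: rank ker ∂_2 − rank ∂_3 = (20 − 20) − 0 = 0, and there is no ∂_3, so H_2 = 0.

As a check, the Euler characteristic is 10 − 30 + 20 = 0, which agrees with 1 − 1 + 0 = 0.

H_0 ≅ Z,  H_1 ≅ Z ⊕ Z_2,  H_2 = 0.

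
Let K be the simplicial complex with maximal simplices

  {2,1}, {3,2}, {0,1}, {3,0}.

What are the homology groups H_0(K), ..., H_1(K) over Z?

H_0 ≅ Z,  H_1 ≅ Z.

Take the total order 0 < 1 < 2 < 3 on the vertex set. Then K (dimension 1) consists of the simplices:

  0-simplices (4): [0], [1], [2], [3]
  1-simplices (4): [0,1], [0,3], [1,2], [2,3]

giving chain groups C_0 ≅ Z^4, C_1 ≅ Z^4.

Boundary ∂_1: C_1 → C_0 sends each edge [p,q] (with p < q) to q − p. For instance
  ∂[2,3] = [3] − [2].
The 4×4 boundary matrix has rank 3 and Smith normal form diag(1,1,1).

Reading off H_k = ker ∂_k / im ∂_{k+1}:

  H_0: rank C_0 − rank ∂_1 = 4 − 3 = 1, and the invariant factors of ∂_1 are all 1, so H_0 = Z.
  H_1: rank ker ∂_1 − rank ∂_2 = (4 − 3) − 0 = 1, and there is no ∂_2, so H_1 = Z.

As a check, the Euler characteristic is 4 − 4 = 0, which agrees with 1 − 1 = 0.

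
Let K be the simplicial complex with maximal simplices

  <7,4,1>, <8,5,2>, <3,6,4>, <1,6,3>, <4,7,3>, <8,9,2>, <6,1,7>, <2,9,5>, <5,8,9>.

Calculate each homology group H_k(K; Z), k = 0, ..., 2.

H_0 = Z^2,  H_1 = Z,  H_2 = Z.

Take the total order 1 < 2 < 3 < 4 < 5 < 6 < 7 < 8 < 9 on the vertex set. Then K (dimension 2) consists of the simplices:

  0-simplices (9): [1], [2], [3], [4], [5], [6], [7], [8], [9]
  1-simplices (16): [1,3], [1,4], [1,6], [1,7], [2,5], [2,8], [2,9], [3,4], [3,6], [3,7], [4,6], [4,7], [5,8], [5,9], [6,7], [8,9]
  2-simplices (9): [1,3,6], [1,4,7], [1,6,7], [2,5,8], [2,5,9], [2,8,9], [3,4,6], [3,4,7], [5,8,9]

giving chain groups C_0 ≅ Z^9, C_1 ≅ Z^16, C_2 ≅ Z^9.

∂_1: C_1 → C_0 maps an edge to its endpoints' difference, ∂[p,q] = q − p.
As a 9×16 matrix over Z this has rank 7, with invariant factors (1,1,1,1,1,1,1).

Boundary ∂_2: C_2 → C_1 acts by ∂[p,q,r] = [q,r] − [p,r] + [p,q]. For instance
  ∂[2,5,9] = [5,9] − [2,9] + [2,5],
  ∂[3,4,6] = [4,6] − [3,6] + [3,4].
This gives a 16×9 integer matrix of rank 8; reducing to Smith normal form yields diagonal entries (1,1,1,1,1,1,1,1).

Now H_k = ker ∂_k / im ∂_{k+1}, so:

  H_0: rank C_0 − rank ∂_1 = 9 − 7 = 2, and the invariant factors of ∂_1 are all 1, so H_0 = Z^2.
  H_1: rank ker ∂_1 − rank ∂_2 = (16 − 7) − 8 = 1, and the invariant factors of ∂_2 are all 1, so H_1 = Z.
  H_2: rank ker ∂_2 − rank ∂_3 = (9 − 8) − 0 = 1, and there is no ∂_3, so H_2 = Z.

As a check, the Euler characteristic is 9 − 16 + 9 = 2, which agrees with 2 − 1 + 1 = 2.
(K is a triangulation of the disjoint union of the Möbius band and the 2-sphere S^2.)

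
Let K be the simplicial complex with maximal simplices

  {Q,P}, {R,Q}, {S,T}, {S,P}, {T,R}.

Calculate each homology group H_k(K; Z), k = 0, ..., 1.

K has 5 vertices, 5 edges.
rank ∂_0 = 0, rank ∂_1 = 4 ⇒ b_0 = 5 − 0 − 4 = 1; all invariant factors of ∂_1 are 1 so no torsion. So H_0 ≅ Z.
rank ∂_1 = 4, rank ∂_2 = 0 ⇒ b_1 = 5 − 4 − 0 = 1. So H_1 ≅ Z.

H_0 = Z,  H_1 = Z.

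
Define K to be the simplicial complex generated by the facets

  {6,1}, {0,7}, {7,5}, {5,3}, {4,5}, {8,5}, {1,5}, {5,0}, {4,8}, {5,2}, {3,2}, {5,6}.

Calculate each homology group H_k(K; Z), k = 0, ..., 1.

Order the vertices as 0 < 1 < 2 < 3 < 4 < 5 < 6 < 7 < 8. Listing each simplex with vertices in this order, K has dimension 1 with simplices:

  0-simplices (9): [0], [1], [2], [3], [4], [5], [6], [7], [8]
  1-simplices (12): [0,5], [0,7], [1,5], [1,6], [2,3], [2,5], [3,5], [4,5], [4,8], [5,6], [5,7], [5,8]

giving chain groups C_0 ≅ Z^9, C_1 ≅ Z^12.

∂_1: C_1 → C_0 maps an edge to its endpoints' difference, ∂[p,q] = q − p. For instance
  ∂[3,5] = [5] − [3].
The resulting 9×12 matrix has rank 8, and its Smith normal form has invariant factors (1,1,1,1,1,1,1,1).

From H_k ≅ ker(∂_k) / im(∂_{k+1}) we obtain:

  H_0: rank C_0 − rank ∂_1 = 9 − 8 = 1, and the invariant factors of ∂_1 are all 1, so H_0 = Z.
  H_1: rank ker ∂_1 − rank ∂_2 = (12 − 8) − 0 = 4, and there is no ∂_2, so H_1 = Z^4.

(K is a triangulation of a wedge of 4 circles.)

H_0 = Z,  H_1 = Z^4.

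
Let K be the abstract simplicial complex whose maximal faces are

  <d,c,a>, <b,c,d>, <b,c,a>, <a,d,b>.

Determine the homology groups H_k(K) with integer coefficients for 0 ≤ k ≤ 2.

Order the vertices as a < b < c < d. Listing each simplex with vertices in this order, K has dimension 2 with simplices:

  0-simplices (4): a, b, c, d
  1-simplices (6): ab, ac, ad, bc, bd, cd
  2-simplices (4): abc, abd, acd, bcd

giving chain groups C_0 ≅ Z^4, C_1 ≅ Z^6, C_2 ≅ Z^4.

The boundary map ∂_1: C_1 → C_0 is given by ∂[p,q] = [q] − [p]. For instance
  ∂ac = c − a.
This gives a 4×6 integer matrix of rank 3; reducing to Smith normal form yields diagonal entries (1,1,1).

Boundary ∂_2: C_2 → C_1 acts by ∂[p,q,r] = [q,r] − [p,r] + [p,q]. For instance
  ∂acd = cd − ad + ac,
  ∂bcd = cd − bd + bc.
The 6×4 boundary matrix has rank 3 and Smith normal form diag(1,1,1).

Now H_k = ker ∂_k / im ∂_{k+1}, so:

  H_0: rank C_0 − rank ∂_1 = 4 − 3 = 1, and the invariant factors of ∂_1 are all 1, so H_0 = Z.
  H_1: rank ker ∂_1 − rank ∂_2 = (6 − 3) − 3 = 0, and the invariant factors of ∂_2 are all 1, so H_1 = 0.
  H_2: rank ker ∂_2 − rank ∂_3 = (4 − 3) − 0 = 1, and there is no ∂_3, so H_2 = Z.

(K is a triangulation of the 2-sphere S^2.)

H_0 = Z,  H_1 = 0,  H_2 = Z.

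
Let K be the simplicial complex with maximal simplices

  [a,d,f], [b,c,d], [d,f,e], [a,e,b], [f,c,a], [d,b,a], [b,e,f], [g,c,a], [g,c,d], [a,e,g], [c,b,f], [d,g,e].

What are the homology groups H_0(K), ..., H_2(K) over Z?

H_0 = Z,  H_1 = Z/2,  H_2 = 0.

Order the vertices as a < b < c < d < e < f < g. Listing each simplex with vertices in this order, K has dimension 2 with simplices:

  0-simplices (7): a, b, c, d, e, f, g
  1-simplices (18): ab, ac, ad, ae, af, ag, bc, bd, be, bf, cd, cf, cg, de, df, dg, ef, eg
  2-simplices (12): abd, abe, acf, acg, adf, aeg, bcd, bcf, bef, cdg, def, deg

Hence C_0 ≅ Z^7, C_1 ≅ Z^18, C_2 ≅ Z^12.

The boundary map ∂_1: C_1 → C_0 sends each edge [p,q] (with p < q) to q − p.
The resulting 7×18 matrix has rank 6, and its Smith normal form has invariant factors (1,1,1,1,1,1).

Boundary ∂_2: C_2 → C_1 acts by ∂[p,q,r] = [q,r] − [p,r] + [p,q]. For instance
  ∂abd = bd − ad + ab,
  ∂abe = be − ae + ab.
As a 18×12 matrix over Z this has rank 12, with invariant factors (1,1,1,1,1,1,1,1,1,1,1,2).

Now H_k = ker ∂_k / im ∂_{k+1}, so:

  H_0: rank C_0 − rank ∂_1 = 7 − 6 = 1, and the invariant factors of ∂_1 are all 1, so H_0 ≅ Z.
  H_1: rank ker ∂_1 − rank ∂_2 = (18 − 6) − 12 = 0, and ∂_2 has invariant factor 2 > 1, so H_1 ≅ Z/2.
  H_2: rank ker ∂_2 − rank ∂_3 = (12 − 12) − 0 = 0, and there is no ∂_3, so H_2 ≅ 0.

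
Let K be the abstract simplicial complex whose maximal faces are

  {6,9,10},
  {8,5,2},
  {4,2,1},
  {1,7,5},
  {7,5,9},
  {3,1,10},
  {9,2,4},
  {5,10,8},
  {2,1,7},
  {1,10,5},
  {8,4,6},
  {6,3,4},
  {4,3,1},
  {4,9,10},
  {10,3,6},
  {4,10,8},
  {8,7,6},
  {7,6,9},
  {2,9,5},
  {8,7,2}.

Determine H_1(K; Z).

Fix the vertex order 1 < 2 < 3 < 4 < 5 < 6 < 7 < 8 < 9 < 10 and write every simplex with vertices in increasing order. Then dim K = 2 and the simplices of K are:

  0-simplices (10): [1], [2], [3], [4], [5], [6], [7], [8], [9], [10]
  1-simplices (30): (30 of them)
  2-simplices (20): (20 of them)

giving chain groups C_0 ≅ Z^10, C_1 ≅ Z^30, C_2 ≅ Z^20.

Boundary ∂_1: C_1 → C_0 maps an edge to its endpoints' difference, ∂[p,q] = q − p. For instance
  ∂[4,10] = [10] − [4].
The 10×30 boundary matrix has rank 9 and Smith normal form diag(1,1,1,1,1,1,1,1,1).

∂_2: C_2 → C_1 acts by ∂[p,q,r] = [q,r] − [p,r] + [p,q]. For instance
  ∂[2,5,8] = [5,8] − [2,8] + [2,5],
  ∂[2,4,9] = [4,9] − [2,9] + [2,4].
The 30×20 boundary matrix has rank 20 and Smith normal form diag(1,1,1,1,1,1,1,1,1,1,1,1,1,1,1,1,1,1,1,2).

Now H_k = ker ∂_k / im ∂_{k+1}, so:

  H_1: rank ker ∂_1 − rank ∂_2 = (30 − 9) − 20 = 1, and ∂_2 has invariant factor 2 > 1, so H_1 ≅ Z × Z/2.

(K is a triangulation of the Klein bottle.)

H_1 ≅ Z × Z/2.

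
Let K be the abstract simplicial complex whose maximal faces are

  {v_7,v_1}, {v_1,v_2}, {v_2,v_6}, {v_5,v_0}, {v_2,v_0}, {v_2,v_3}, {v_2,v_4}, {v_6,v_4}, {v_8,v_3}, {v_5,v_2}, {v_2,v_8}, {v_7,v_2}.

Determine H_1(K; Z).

K has 9 vertices, 12 edges.
rank ∂_1 = 8, rank ∂_2 = 0 ⇒ b_1 = 12 − 8 − 0 = 4. So H_1 = Z^4.

H_1 ≅ Z^4.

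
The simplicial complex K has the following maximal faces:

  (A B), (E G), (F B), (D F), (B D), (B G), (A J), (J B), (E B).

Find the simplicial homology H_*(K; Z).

H_0 ≅ Z,  H_1 ≅ Z^3.

We work with the vertex ordering A < B < D < E < F < G < J. The simplices of K, each written with vertices in increasing order, are:

  0-simplices (7): A, B, D, E, F, G, J
  1-simplices (9): AB, AJ, BD, BE, BF, BG, BJ, DF, EG

Hence C_0 ≅ Z^7, C_1 ≅ Z^9.

The boundary map ∂_1: C_1 → C_0 maps an edge to its endpoints' difference, ∂[p,q] = q − p.
This gives a 7×9 integer matrix of rank 6; reducing to Smith normal form yields diagonal entries (1,1,1,1,1,1).

Computing H_k = (kernel of ∂_k) / (image of ∂_{k+1}):

  H_0: rank C_0 − rank ∂_1 = 7 − 6 = 1, and the invariant factors of ∂_1 are all 1, so H_0 = Z.
  H_1: rank ker ∂_1 − rank ∂_2 = (9 − 6) − 0 = 3, and there is no ∂_2, so H_1 = Z^3.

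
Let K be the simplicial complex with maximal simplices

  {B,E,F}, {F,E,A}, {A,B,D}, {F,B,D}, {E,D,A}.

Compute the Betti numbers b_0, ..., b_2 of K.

Order the vertices as A < B < D < E < F. Listing each simplex with vertices in this order, K has dimension 2 with simplices:

  0-simplices (5): A, B, D, E, F
  1-simplices (10): AB, AD, AE, AF, BD, BE, BF, DE, DF, EF
  2-simplices (5): ABD, ADE, AEF, BDF, BEF

Hence C_0 ≅ Z^5, C_1 ≅ Z^10, C_2 ≅ Z^5.

∂_1: C_1 → C_0 is given by ∂[p,q] = [q] − [p]. For instance
  ∂AD = D − A.
As a 5×10 matrix over Z this has rank 4, with invariant factors (1,1,1,1).

The boundary map ∂_2: C_2 → C_1 sends each 2-simplex [p,q,r] to [q,r] − [p,r] + [p,q]. For instance
  ∂BDF = DF − BF + BD,
  ∂BEF = EF − BF + BE.
The 10×5 boundary matrix has rank 5 and Smith normal form diag(1,1,1,1,1).

Reading off H_k = ker ∂_k / im ∂_{k+1}:

  H_0: rank C_0 − rank ∂_1 = 5 − 4 = 1, and the invariant factors of ∂_1 are all 1, so H_0 ≅ Z.
  H_1: rank ker ∂_1 − rank ∂_2 = (10 − 4) − 5 = 1, and the invariant factors of ∂_2 are all 1, so H_1 ≅ Z.
  H_2: rank ker ∂_2 − rank ∂_3 = (5 − 5) − 0 = 0, and there is no ∂_3, so H_2 ≅ 0.

Hence the Betti numbers are b_0 = 1, b_1 = 1, b_2 = 0.

b_0 = 1, b_1 = 1, b_2 = 0.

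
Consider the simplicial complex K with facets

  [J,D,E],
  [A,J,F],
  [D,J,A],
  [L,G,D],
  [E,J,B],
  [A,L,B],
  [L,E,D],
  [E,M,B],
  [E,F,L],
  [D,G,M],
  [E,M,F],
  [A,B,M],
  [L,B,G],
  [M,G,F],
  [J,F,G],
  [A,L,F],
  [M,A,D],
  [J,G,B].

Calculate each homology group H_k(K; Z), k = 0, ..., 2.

Take the total order A < B < D < E < F < G < J < L < M on the vertex set. Then K (dimension 2) consists of the simplices:

  0-simplices (9): A, B, D, E, F, G, J, L, M
  1-simplices (27): AB, AD, AF, AJ, AL, AM, BE, BG, BJ, BL, BM, DE, DG, DJ, DL, DM, EF, EJ, EL, EM, FG, FJ, FL, FM, GJ, GL, GM
  2-simplices (18): ABL, ABM, ADJ, ADM, AFJ, AFL, BEJ, BEM, BGJ, BGL, DEJ, DEL, DGL, DGM, EFL, EFM, FGJ, FGM

giving chain groups C_0 ≅ Z^9, C_1 ≅ Z^27, C_2 ≅ Z^18.

The boundary map ∂_1: C_1 → C_0 maps an edge to its endpoints' difference, ∂[p,q] = q − p. For instance
  ∂BL = L − B.
The 9×27 boundary matrix has rank 8 and Smith normal form diag(1,1,1,1,1,1,1,1).

Boundary ∂_2: C_2 → C_1 sends each 2-simplex [p,q,r] to [q,r] − [p,r] + [p,q]. For instance
  ∂ADJ = DJ − AJ + AD,
  ∂ABL = BL − AL + AB.
The resulting 27×18 matrix has rank 17, and its Smith normal form has invariant factors (1,1,1,1,1,1,1,1,1,1,1,1,1,1,1,1,1).

Now H_k = ker ∂_k / im ∂_{k+1}, so:

  H_0: rank C_0 − rank ∂_1 = 9 − 8 = 1, and the invariant factors of ∂_1 are all 1, so H_0 = Z.
  H_1: rank ker ∂_1 − rank ∂_2 = (27 − 8) − 17 = 2, and the invariant factors of ∂_2 are all 1, so H_1 = Z^2.
  H_2: rank ker ∂_2 − rank ∂_3 = (18 − 17) − 0 = 1, and there is no ∂_3, so H_2 = Z.

(K is a triangulation of the torus T^2.)

H_0 = Z,  H_1 = Z^2,  H_2 = Z.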